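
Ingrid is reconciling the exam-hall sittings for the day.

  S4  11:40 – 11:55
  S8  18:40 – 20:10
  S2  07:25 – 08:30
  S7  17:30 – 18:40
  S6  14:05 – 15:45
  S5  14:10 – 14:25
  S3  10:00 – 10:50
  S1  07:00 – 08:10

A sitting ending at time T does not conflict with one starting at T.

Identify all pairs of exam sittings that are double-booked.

S1 & S2, S5 & S6

Check each pair: they overlap iff neither finishes before the other starts.
Sorted by start: S1, S2, S3, S4, S6, S5, S7, S8.
S2 starts before S1 ends → S1 and S2 overlap.
S3 starts after S1 ends — done with S1.
S3 starts after S2 ends — done with S2.
S4 starts after S3 ends — done with S3.
S6 starts after S4 ends — done with S4.
S5 starts before S6 ends → S6 and S5 overlap.
S7 starts after S6 ends — done with S6.
S7 starts after S5 ends — done with S5.
S8 starts exactly when S7 ends (back-to-back, no overlap).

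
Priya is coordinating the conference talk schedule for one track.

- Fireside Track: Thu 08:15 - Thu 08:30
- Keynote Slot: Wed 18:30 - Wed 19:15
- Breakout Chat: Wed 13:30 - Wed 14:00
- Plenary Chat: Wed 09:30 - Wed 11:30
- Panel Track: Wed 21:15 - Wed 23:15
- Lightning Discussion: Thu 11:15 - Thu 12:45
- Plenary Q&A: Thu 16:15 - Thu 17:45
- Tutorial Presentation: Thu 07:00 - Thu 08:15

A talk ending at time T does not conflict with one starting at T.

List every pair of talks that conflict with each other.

Sorted by start: Plenary Chat, Breakout Chat, Keynote Slot, Panel Track, Tutorial Presentation, Fireside Track, Lightning Discussion, Plenary Q&A.
Breakout Chat starts after Plenary Chat ends — done with Plenary Chat.
Keynote Slot starts after Breakout Chat ends — done with Breakout Chat.
Panel Track starts after Keynote Slot ends — done with Keynote Slot.
Tutorial Presentation starts after Panel Track ends — done with Panel Track.
Fireside Track starts exactly when Tutorial Presentation ends (back-to-back, no overlap) — done with Tutorial Presentation.
Lightning Discussion starts after Fireside Track ends — done with Fireside Track.
Plenary Q&A starts after Lightning Discussion ends.

no overlapping pairs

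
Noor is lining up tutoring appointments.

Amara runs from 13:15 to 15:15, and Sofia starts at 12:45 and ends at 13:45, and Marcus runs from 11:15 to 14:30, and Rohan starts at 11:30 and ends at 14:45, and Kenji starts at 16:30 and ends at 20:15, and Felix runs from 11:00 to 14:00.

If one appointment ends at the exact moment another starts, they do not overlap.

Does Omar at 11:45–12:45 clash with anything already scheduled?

Felix: starts 11:00 before Omar ends 12:45, and ends 14:00 after Omar starts 11:45 → overlap.
Marcus: starts 11:15 before Omar ends 12:45, and ends 14:30 after Omar starts 11:45 → overlap.
Rohan: starts 11:30 before Omar ends 12:45, and ends 14:45 after Omar starts 11:45 → overlap.
Sofia: starts 12:45 at or after Omar ends 12:45 → clear.
Amara: starts 13:15 at or after Omar ends 12:45 → clear.
Kenji: starts 16:30 at or after Omar ends 12:45 → clear.
Omar overlaps Felix, Marcus, Rohan.

Yes — it overlaps Felix, Marcus, Rohan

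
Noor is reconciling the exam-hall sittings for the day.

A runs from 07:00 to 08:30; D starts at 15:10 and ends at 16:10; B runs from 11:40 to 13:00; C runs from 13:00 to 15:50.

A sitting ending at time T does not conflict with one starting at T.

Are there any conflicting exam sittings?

Sorted by start: A, B, C, D.
B starts after A ends, so nothing later overlaps A either.
C starts exactly when B ends (back-to-back, no overlap), so nothing later overlaps B either.
D starts before C ends → C and D overlap.
That's a conflict, so the schedule is not conflict-free.

Yes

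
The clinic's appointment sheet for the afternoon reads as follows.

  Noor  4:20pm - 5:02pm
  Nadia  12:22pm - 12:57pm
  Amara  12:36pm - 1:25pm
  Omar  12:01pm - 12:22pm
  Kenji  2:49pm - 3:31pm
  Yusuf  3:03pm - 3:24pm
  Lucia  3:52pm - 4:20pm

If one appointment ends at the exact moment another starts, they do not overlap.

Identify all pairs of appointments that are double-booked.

Amara & Nadia, Kenji & Yusuf

Two intervals overlap when each starts before the other ends.
Sorted by start: Omar, Nadia, Amara, Kenji, Yusuf, Lucia, Noor.
Nadia starts exactly when Omar ends (back-to-back, no overlap) — done with Omar.
Amara starts before Nadia ends → Nadia and Amara overlap.
Kenji starts after Nadia ends — done with Nadia.
Kenji starts after Amara ends — done with Amara.
Yusuf starts before Kenji ends → Kenji and Yusuf overlap.
Lucia starts after Kenji ends — done with Kenji.
Lucia starts after Yusuf ends — done with Yusuf.
Noor starts exactly when Lucia ends (back-to-back, no overlap).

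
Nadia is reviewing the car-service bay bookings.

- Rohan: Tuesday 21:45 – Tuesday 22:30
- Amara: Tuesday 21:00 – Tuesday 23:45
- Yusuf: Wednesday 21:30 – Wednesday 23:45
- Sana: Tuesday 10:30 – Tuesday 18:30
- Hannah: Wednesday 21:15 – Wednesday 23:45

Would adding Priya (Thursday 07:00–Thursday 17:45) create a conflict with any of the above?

Sana: ends Tuesday 18:30 at or before Priya starts Thursday 07:00 → clear.
Amara: ends Tuesday 23:45 at or before Priya starts Thursday 07:00 → clear.
Rohan: ends Tuesday 22:30 at or before Priya starts Thursday 07:00 → clear.
Hannah: ends Wednesday 23:45 at or before Priya starts Thursday 07:00 → clear.
Yusuf: ends Wednesday 23:45 at or before Priya starts Thursday 07:00 → clear.

No — it doesn't clash with anything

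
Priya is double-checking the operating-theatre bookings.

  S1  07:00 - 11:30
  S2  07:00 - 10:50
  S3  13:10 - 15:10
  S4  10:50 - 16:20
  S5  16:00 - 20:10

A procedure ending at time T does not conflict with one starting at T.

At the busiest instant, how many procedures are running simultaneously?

2

Walk through starts and ends in time order (an end at T is processed before a start at T):
07:00 start S1 → 1
07:00 start S2 → 2
10:50 end S2 → 1
10:50 start S4 → 2
11:30 end S1 → 1
13:10 start S3 → 2
15:10 end S3 → 1
16:00 start S5 → 2
16:20 end S4 → 1
20:10 end S5 → 0
Peak is 2, at 07:00 (S1, S2).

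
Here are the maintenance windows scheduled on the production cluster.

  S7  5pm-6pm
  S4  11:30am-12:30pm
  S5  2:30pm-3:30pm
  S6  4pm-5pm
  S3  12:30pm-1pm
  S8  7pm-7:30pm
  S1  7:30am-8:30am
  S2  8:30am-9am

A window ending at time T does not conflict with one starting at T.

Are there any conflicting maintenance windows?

Two intervals overlap when each starts before the other ends.
Sorted by start: S1, S2, S4, S3, S5, S6, S7, S8.
S2 starts exactly when S1 ends (back-to-back, no overlap), so S1 has no further overlaps.
S4 starts after S2 ends, so S2 has no further overlaps.
S3 starts exactly when S4 ends (back-to-back, no overlap), so S4 has no further overlaps.
S5 starts after S3 ends, so S3 has no further overlaps.
S6 starts after S5 ends, so S5 has no further overlaps.
S7 starts exactly when S6 ends (back-to-back, no overlap), so S6 has no further overlaps.
S8 starts after S7 ends.
Every pair is clear; the schedule has no overlaps.

No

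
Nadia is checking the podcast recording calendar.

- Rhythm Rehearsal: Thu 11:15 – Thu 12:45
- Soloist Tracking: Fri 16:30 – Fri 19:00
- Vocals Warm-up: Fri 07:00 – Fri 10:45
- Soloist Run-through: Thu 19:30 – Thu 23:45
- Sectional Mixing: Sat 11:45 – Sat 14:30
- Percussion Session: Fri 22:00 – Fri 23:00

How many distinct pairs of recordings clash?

Sorted by start: Rhythm Rehearsal, Soloist Run-through, Vocals Warm-up, Soloist Tracking, Percussion Session, Sectional Mixing.
Soloist Run-through starts after Rhythm Rehearsal ends; Rhythm Rehearsal is clear from here.
Vocals Warm-up starts after Soloist Run-through ends; Soloist Run-through is clear from here.
Soloist Tracking starts after Vocals Warm-up ends; Vocals Warm-up is clear from here.
Percussion Session starts after Soloist Tracking ends; Soloist Tracking is clear from here.
Sectional Mixing starts after Percussion Session ends.
No pair overlaps.

0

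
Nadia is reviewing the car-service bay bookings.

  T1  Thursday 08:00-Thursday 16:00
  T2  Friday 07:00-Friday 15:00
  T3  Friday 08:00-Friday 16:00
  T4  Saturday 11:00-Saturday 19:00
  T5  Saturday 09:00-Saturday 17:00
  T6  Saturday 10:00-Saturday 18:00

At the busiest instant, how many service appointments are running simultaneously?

Sweep the timeline, counting +1 at each start and −1 at each end (ends before starts at a tie):
Thursday 08:00 start T1 → 1
Thursday 16:00 end T1 → 0
Friday 07:00 start T2 → 1
Friday 08:00 start T3 → 2
Friday 15:00 end T2 → 1
Friday 16:00 end T3 → 0
Saturday 09:00 start T5 → 1
Saturday 10:00 start T6 → 2
Saturday 11:00 start T4 → 3
Saturday 17:00 end T5 → 2
Saturday 18:00 end T6 → 1
Saturday 19:00 end T4 → 0
Peak is 3, at Saturday 11:00 (T4, T5, T6).

3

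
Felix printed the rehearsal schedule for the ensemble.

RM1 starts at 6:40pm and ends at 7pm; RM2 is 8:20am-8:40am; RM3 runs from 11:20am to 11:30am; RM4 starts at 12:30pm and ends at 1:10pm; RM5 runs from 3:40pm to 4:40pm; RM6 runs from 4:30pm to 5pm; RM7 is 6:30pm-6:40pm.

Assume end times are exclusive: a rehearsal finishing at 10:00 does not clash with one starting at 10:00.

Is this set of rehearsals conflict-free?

Sorted by start: RM2, RM3, RM4, RM5, RM6, RM7, RM1.
RM3 starts after RM2 ends, so nothing later overlaps RM2 either.
RM4 starts after RM3 ends, so nothing later overlaps RM3 either.
RM5 starts after RM4 ends, so nothing later overlaps RM4 either.
RM6 starts before RM5 ends → RM5 and RM6 overlap.
That's a conflict, so the schedule is not conflict-free.

No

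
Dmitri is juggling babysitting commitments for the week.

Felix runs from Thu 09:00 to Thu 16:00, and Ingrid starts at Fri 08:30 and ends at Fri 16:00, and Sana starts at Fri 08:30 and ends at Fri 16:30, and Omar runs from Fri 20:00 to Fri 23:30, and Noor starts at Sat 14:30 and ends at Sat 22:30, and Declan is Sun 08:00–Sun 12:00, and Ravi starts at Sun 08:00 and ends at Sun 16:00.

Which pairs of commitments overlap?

Declan & Ravi, Ingrid & Sana

Check each pair: they overlap iff neither finishes before the other starts.
Sorted by start: Felix, Ingrid, Sana, Omar, Noor, Declan, Ravi.
Ingrid starts after Felix ends — done with Felix.
Sana starts before Ingrid ends → Ingrid and Sana overlap.
Omar starts after Ingrid ends — done with Ingrid.
Omar starts after Sana ends — done with Sana.
Noor starts after Omar ends — done with Omar.
Declan starts after Noor ends — done with Noor.
Ravi starts before Declan ends → Declan and Ravi overlap.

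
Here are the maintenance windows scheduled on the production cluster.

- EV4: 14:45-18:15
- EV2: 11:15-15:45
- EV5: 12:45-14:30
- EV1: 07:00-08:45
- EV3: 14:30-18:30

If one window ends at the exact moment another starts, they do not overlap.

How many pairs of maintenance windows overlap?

Check each pair: they overlap iff neither finishes before the other starts.
Sorted by start: EV1, EV2, EV5, EV3, EV4.
EV2 starts after EV1 ends, so EV1 has no further overlaps.
EV5 starts before EV2 ends → EV2 and EV5 overlap.
EV3 starts before EV2 ends → EV2 and EV3 overlap.
EV4 starts before EV2 ends → EV2 and EV4 overlap.
EV3 starts exactly when EV5 ends (back-to-back, no overlap), so EV5 has no further overlaps.
EV4 starts before EV3 ends → EV3 and EV4 overlap.
Overlapping pairs: EV2 & EV3, EV2 & EV4, EV2 & EV5, EV3 & EV4 — 4 in total.

4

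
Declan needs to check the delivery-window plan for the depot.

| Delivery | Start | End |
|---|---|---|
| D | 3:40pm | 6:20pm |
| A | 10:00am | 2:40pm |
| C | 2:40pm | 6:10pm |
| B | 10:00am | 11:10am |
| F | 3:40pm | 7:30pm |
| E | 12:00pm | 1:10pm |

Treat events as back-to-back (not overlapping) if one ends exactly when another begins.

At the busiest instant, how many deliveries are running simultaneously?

3

Sort all start/end points and keep a running count:
10:00am start A → 1
10:00am start B → 2
11:10am end B → 1
12:00pm start E → 2
1:10pm end E → 1
2:40pm end A → 0
2:40pm start C → 1
3:40pm start D → 2
3:40pm start F → 3
6:10pm end C → 2
6:20pm end D → 1
7:30pm end F → 0
Peak is 3, at 3:40pm (C, D, F).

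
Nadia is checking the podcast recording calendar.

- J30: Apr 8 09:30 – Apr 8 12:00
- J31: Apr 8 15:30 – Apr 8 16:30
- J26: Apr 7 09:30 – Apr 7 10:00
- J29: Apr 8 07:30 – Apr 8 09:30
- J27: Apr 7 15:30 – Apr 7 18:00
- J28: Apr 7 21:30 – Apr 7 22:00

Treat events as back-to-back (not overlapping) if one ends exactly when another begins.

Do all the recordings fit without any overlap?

Sorted by start: J26, J27, J28, J29, J30, J31.
J27 starts after J26 ends; J26 is clear from here.
J28 starts after J27 ends; J27 is clear from here.
J29 starts after J28 ends; J28 is clear from here.
J30 starts exactly when J29 ends (back-to-back, no overlap); J29 is clear from here.
J31 starts after J30 ends.
Every pair is clear; the schedule has no overlaps.

Yes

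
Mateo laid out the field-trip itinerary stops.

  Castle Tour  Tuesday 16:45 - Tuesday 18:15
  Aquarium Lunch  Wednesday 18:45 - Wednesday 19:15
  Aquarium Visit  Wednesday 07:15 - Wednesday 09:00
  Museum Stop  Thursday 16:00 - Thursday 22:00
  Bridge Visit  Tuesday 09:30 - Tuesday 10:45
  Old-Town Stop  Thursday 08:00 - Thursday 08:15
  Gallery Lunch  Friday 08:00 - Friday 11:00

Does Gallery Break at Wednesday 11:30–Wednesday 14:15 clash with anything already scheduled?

Bridge Visit: ends Tuesday 10:45 at or before Gallery Break starts Wednesday 11:30 → clear.
Castle Tour: ends Tuesday 18:15 at or before Gallery Break starts Wednesday 11:30 → clear.
Aquarium Visit: ends Wednesday 09:00 at or before Gallery Break starts Wednesday 11:30 → clear.
Aquarium Lunch: starts Wednesday 18:45 at or after Gallery Break ends Wednesday 14:15 → clear.
Old-Town Stop: starts Thursday 08:00 at or after Gallery Break ends Wednesday 14:15 → clear.
Museum Stop: starts Thursday 16:00 at or after Gallery Break ends Wednesday 14:15 → clear.
Gallery Lunch: starts Friday 08:00 at or after Gallery Break ends Wednesday 14:15 → clear.

No — it doesn't clash with anything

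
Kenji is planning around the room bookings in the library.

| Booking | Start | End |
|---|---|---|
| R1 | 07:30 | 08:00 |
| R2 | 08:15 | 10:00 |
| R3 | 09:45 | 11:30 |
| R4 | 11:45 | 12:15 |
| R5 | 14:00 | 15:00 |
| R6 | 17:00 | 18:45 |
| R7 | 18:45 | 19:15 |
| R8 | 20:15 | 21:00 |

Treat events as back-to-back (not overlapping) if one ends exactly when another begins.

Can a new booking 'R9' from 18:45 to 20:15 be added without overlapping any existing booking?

No — it overlaps R7

R1: ends 08:00 at or before R9 starts 18:45 → clear.
R2: ends 10:00 at or before R9 starts 18:45 → clear.
R3: ends 11:30 at or before R9 starts 18:45 → clear.
R4: ends 12:15 at or before R9 starts 18:45 → clear.
R5: ends 15:00 at or before R9 starts 18:45 → clear.
R6: ends 18:45 at or before R9 starts 18:45 → clear.
R7: starts 18:45 before R9 ends 20:15, and ends 19:15 after R9 starts 18:45 → overlap.
R8: starts 20:15 at or after R9 ends 20:15 → clear.
R9 overlaps R7.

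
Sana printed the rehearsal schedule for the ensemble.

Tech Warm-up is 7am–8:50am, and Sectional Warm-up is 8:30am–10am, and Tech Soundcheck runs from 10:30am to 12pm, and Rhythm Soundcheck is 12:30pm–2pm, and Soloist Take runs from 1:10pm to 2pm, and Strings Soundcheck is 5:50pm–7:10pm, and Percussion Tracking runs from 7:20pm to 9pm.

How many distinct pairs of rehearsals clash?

2

Sorted by start: Tech Warm-up, Sectional Warm-up, Tech Soundcheck, Rhythm Soundcheck, Soloist Take, Strings Soundcheck, Percussion Tracking.
Sectional Warm-up starts before Tech Warm-up ends → Tech Warm-up and Sectional Warm-up overlap.
Tech Soundcheck starts after Tech Warm-up ends, so Tech Warm-up has no further overlaps.
Tech Soundcheck starts after Sectional Warm-up ends, so Sectional Warm-up has no further overlaps.
Rhythm Soundcheck starts after Tech Soundcheck ends, so Tech Soundcheck has no further overlaps.
Soloist Take starts before Rhythm Soundcheck ends → Rhythm Soundcheck and Soloist Take overlap.
Strings Soundcheck starts after Rhythm Soundcheck ends, so Rhythm Soundcheck has no further overlaps.
Strings Soundcheck starts after Soloist Take ends, so Soloist Take has no further overlaps.
Percussion Tracking starts after Strings Soundcheck ends.
Overlapping pairs: Rhythm Soundcheck & Soloist Take, Sectional Warm-up & Tech Warm-up — 2 in total.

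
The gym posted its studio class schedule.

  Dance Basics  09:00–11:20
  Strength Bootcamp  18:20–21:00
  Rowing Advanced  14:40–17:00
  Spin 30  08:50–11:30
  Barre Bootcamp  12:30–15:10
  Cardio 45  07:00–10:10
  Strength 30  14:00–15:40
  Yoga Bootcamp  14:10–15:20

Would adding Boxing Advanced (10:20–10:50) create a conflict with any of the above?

Yes — it overlaps Dance Basics, Spin 30

Cardio 45: ends 10:10 at or before Boxing Advanced starts 10:20 → clear.
Spin 30: starts 08:50 before Boxing Advanced ends 10:50, and ends 11:30 after Boxing Advanced starts 10:20 → overlap.
Dance Basics: starts 09:00 before Boxing Advanced ends 10:50, and ends 11:20 after Boxing Advanced starts 10:20 → overlap.
Barre Bootcamp: starts 12:30 at or after Boxing Advanced ends 10:50 → clear.
Strength 30: starts 14:00 at or after Boxing Advanced ends 10:50 → clear.
Yoga Bootcamp: starts 14:10 at or after Boxing Advanced ends 10:50 → clear.
Rowing Advanced: starts 14:40 at or after Boxing Advanced ends 10:50 → clear.
Strength Bootcamp: starts 18:20 at or after Boxing Advanced ends 10:50 → clear.
Boxing Advanced overlaps Spin 30, Dance Basics.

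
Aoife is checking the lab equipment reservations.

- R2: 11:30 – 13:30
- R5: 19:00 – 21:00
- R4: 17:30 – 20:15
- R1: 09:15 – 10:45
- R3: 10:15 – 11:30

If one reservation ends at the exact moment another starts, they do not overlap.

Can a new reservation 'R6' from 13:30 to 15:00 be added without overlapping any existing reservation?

R1: ends 10:45 at or before R6 starts 13:30 → clear.
R3: ends 11:30 at or before R6 starts 13:30 → clear.
R2: ends 13:30 at or before R6 starts 13:30 → clear.
R4: starts 17:30 at or after R6 ends 15:00 → clear.
R5: starts 19:00 at or after R6 ends 15:00 → clear.

Yes — the slot is free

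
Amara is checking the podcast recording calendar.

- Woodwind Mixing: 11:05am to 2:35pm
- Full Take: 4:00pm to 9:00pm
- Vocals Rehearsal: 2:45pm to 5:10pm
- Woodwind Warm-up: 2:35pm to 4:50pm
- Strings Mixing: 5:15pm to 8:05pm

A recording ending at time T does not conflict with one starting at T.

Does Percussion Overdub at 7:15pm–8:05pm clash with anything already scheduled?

Woodwind Mixing: ends 2:35pm at or before Percussion Overdub starts 7:15pm → clear.
Woodwind Warm-up: ends 4:50pm at or before Percussion Overdub starts 7:15pm → clear.
Vocals Rehearsal: ends 5:10pm at or before Percussion Overdub starts 7:15pm → clear.
Full Take: starts 4:00pm before Percussion Overdub ends 8:05pm, and ends 9:00pm after Percussion Overdub starts 7:15pm → overlap.
Strings Mixing: starts 5:15pm before Percussion Overdub ends 8:05pm, and ends 8:05pm after Percussion Overdub starts 7:15pm → overlap.
Percussion Overdub overlaps Full Take, Strings Mixing.

Yes — it overlaps Full Take, Strings Mixing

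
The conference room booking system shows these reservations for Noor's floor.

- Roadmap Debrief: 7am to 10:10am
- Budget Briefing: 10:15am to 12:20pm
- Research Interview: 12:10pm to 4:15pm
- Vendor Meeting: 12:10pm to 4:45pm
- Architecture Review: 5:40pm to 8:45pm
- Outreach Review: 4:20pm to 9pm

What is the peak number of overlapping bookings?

3

Sweep the timeline, counting +1 at each start and −1 at each end (ends before starts at a tie):
7am start Roadmap Debrief → 1
10:10am end Roadmap Debrief → 0
10:15am start Budget Briefing → 1
12:10pm start Research Interview → 2
12:10pm start Vendor Meeting → 3
12:20pm end Budget Briefing → 2
4:15pm end Research Interview → 1
4:20pm start Outreach Review → 2
4:45pm end Vendor Meeting → 1
5:40pm start Architecture Review → 2
8:45pm end Architecture Review → 1
9pm end Outreach Review → 0
Peak is 3, at 12:10pm (Budget Briefing, Research Interview, Vendor Meeting).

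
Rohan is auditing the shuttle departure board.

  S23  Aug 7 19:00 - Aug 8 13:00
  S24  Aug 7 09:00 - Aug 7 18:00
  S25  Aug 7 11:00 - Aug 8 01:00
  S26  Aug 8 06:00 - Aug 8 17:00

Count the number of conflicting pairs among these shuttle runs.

Sorted by start: S24, S25, S23, S26.
S25 starts before S24 ends → S24 and S25 overlap.
S23 starts after S24 ends — done with S24.
S23 starts before S25 ends → S25 and S23 overlap.
S26 starts after S25 ends.
S26 starts before S23 ends → S23 and S26 overlap.
Overlapping pairs: S23 & S25, S23 & S26, S24 & S25 — 3 in total.

3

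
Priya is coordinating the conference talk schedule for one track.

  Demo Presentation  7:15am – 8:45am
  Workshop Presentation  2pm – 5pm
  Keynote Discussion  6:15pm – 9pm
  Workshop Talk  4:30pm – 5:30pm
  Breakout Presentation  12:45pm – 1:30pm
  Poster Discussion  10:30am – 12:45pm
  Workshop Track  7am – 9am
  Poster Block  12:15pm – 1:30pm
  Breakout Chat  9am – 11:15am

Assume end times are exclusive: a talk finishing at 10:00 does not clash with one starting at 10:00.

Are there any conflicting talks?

Yes

Two intervals overlap when each starts before the other ends.
Sorted by start: Workshop Track, Demo Presentation, Breakout Chat, Poster Discussion, Poster Block, Breakout Presentation, Workshop Presentation, Workshop Talk, Keynote Discussion.
Demo Presentation starts before Workshop Track ends → Workshop Track and Demo Presentation overlap.
That's a conflict, so the schedule is not conflict-free.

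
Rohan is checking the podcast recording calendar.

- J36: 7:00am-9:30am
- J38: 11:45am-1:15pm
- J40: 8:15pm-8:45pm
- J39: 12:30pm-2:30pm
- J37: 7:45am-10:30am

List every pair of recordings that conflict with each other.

J36 & J37, J38 & J39

Sorted by start: J36, J37, J38, J39, J40.
J37 starts before J36 ends → J36 and J37 overlap.
J38 starts after J36 ends; J36 is clear from here.
J38 starts after J37 ends; J37 is clear from here.
J39 starts before J38 ends → J38 and J39 overlap.
J40 starts after J38 ends.
J40 starts after J39 ends.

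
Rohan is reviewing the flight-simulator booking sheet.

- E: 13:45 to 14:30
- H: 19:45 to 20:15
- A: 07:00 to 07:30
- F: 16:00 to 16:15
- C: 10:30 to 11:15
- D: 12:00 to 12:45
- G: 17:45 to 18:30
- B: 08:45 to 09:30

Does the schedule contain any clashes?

Sorted by start: A, B, C, D, E, F, G, H.
B starts after A ends, so A has no further overlaps.
C starts after B ends, so B has no further overlaps.
D starts after C ends, so C has no further overlaps.
E starts after D ends, so D has no further overlaps.
F starts after E ends, so E has no further overlaps.
G starts after F ends, so F has no further overlaps.
H starts after G ends.
Every pair is clear; the schedule has no overlaps.

No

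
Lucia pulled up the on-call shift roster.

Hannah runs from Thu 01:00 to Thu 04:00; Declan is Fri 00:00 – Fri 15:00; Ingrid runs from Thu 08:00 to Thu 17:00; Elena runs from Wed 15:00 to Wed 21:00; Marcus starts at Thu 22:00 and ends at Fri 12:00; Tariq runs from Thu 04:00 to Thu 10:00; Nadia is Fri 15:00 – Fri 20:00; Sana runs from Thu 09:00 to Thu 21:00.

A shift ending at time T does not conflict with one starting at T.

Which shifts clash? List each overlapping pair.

Two intervals overlap when each starts before the other ends.
Sorted by start: Elena, Hannah, Tariq, Ingrid, Sana, Marcus, Declan, Nadia.
Hannah starts after Elena ends, so nothing later overlaps Elena either.
Tariq starts exactly when Hannah ends (back-to-back, no overlap), so nothing later overlaps Hannah either.
Ingrid starts before Tariq ends → Tariq and Ingrid overlap.
Sana starts before Tariq ends → Tariq and Sana overlap.
Marcus starts after Tariq ends, so nothing later overlaps Tariq either.
Sana starts before Ingrid ends → Ingrid and Sana overlap.
Marcus starts after Ingrid ends, so nothing later overlaps Ingrid either.
Marcus starts after Sana ends, so nothing later overlaps Sana either.
Declan starts before Marcus ends → Marcus and Declan overlap.
Nadia starts after Marcus ends.
Nadia starts exactly when Declan ends (back-to-back, no overlap).

Declan & Marcus, Ingrid & Sana, Ingrid & Tariq, Sana & Tariq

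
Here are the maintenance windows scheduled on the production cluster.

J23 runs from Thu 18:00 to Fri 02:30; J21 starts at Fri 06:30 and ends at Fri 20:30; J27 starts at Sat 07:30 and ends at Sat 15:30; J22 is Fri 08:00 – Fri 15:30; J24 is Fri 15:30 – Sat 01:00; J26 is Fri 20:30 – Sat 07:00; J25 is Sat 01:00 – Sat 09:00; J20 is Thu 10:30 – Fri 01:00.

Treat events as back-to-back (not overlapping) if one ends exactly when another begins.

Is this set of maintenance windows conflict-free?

Sorted by start: J20, J23, J21, J22, J24, J26, J25, J27.
J23 starts before J20 ends → J20 and J23 overlap.
That's a conflict, so the schedule is not conflict-free.

No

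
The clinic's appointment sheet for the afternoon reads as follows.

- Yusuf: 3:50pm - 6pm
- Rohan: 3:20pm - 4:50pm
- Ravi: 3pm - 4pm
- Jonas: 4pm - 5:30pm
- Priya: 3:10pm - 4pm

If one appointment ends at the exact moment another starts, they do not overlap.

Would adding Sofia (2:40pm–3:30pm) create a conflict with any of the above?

Ravi: starts 3pm before Sofia ends 3:30pm, and ends 4pm after Sofia starts 2:40pm → overlap.
Priya: starts 3:10pm before Sofia ends 3:30pm, and ends 4pm after Sofia starts 2:40pm → overlap.
Rohan: starts 3:20pm before Sofia ends 3:30pm, and ends 4:50pm after Sofia starts 2:40pm → overlap.
Yusuf: starts 3:50pm at or after Sofia ends 3:30pm → clear.
Jonas: starts 4pm at or after Sofia ends 3:30pm → clear.
Sofia overlaps Rohan, Priya, Ravi.

Yes — it overlaps Priya, Ravi, Rohan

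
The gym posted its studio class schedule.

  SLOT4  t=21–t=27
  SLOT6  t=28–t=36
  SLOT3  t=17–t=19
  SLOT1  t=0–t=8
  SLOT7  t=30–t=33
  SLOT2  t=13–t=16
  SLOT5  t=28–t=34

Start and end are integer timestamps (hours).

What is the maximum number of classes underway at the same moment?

3

Walk through starts and ends in time order (an end at T is processed before a start at T):
t=0 start SLOT1 → 1
t=8 end SLOT1 → 0
t=13 start SLOT2 → 1
t=16 end SLOT2 → 0
t=17 start SLOT3 → 1
t=19 end SLOT3 → 0
t=21 start SLOT4 → 1
t=27 end SLOT4 → 0
t=28 start SLOT5 → 1
t=28 start SLOT6 → 2
t=30 start SLOT7 → 3
t=33 end SLOT7 → 2
t=34 end SLOT5 → 1
t=36 end SLOT6 → 0
Peak is 3, at t=30 (SLOT5, SLOT6, SLOT7).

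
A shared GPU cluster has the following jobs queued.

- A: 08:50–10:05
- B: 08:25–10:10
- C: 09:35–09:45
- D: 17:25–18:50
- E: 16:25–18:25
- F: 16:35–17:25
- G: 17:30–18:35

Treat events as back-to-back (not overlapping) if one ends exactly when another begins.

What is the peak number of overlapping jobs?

3

Walk through starts and ends in time order (an end at T is processed before a start at T):
08:25 start B → 1
08:50 start A → 2
09:35 start C → 3
09:45 end C → 2
10:05 end A → 1
10:10 end B → 0
16:25 start E → 1
16:35 start F → 2
17:25 end F → 1
17:25 start D → 2
17:30 start G → 3
18:25 end E → 2
18:35 end G → 1
18:50 end D → 0
Peak is 3, at 09:35 (A, B, C).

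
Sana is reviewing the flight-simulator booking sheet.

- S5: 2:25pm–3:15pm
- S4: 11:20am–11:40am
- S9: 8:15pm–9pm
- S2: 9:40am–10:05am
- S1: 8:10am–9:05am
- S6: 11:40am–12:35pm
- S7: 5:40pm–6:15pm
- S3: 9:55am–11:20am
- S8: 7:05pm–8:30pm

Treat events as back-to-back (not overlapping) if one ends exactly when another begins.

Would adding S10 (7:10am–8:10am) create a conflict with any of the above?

S1: starts 8:10am at or after S10 ends 8:10am → clear.
S2: starts 9:40am at or after S10 ends 8:10am → clear.
S3: starts 9:55am at or after S10 ends 8:10am → clear.
S4: starts 11:20am at or after S10 ends 8:10am → clear.
S6: starts 11:40am at or after S10 ends 8:10am → clear.
S5: starts 2:25pm at or after S10 ends 8:10am → clear.
S7: starts 5:40pm at or after S10 ends 8:10am → clear.
S8: starts 7:05pm at or after S10 ends 8:10am → clear.
S9: starts 8:15pm at or after S10 ends 8:10am → clear.

No — it doesn't clash with anything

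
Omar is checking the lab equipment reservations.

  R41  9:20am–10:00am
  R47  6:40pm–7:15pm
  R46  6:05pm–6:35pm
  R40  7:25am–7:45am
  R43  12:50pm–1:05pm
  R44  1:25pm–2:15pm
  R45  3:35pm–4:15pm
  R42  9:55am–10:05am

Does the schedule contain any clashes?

Yes

Sorted by start: R40, R41, R42, R43, R44, R45, R46, R47.
R41 starts after R40 ends, so nothing later overlaps R40 either.
R42 starts before R41 ends → R41 and R42 overlap.
That's a conflict, so the schedule is not conflict-free.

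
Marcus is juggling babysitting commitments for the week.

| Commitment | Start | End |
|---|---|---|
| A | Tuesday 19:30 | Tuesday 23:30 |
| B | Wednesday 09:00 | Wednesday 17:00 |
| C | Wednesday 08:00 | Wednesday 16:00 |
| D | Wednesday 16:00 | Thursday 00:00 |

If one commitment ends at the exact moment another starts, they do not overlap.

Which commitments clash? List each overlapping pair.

Sorted by start: A, C, B, D.
C starts after A ends; A is clear from here.
B starts before C ends → C and B overlap.
D starts exactly when C ends (back-to-back, no overlap).
D starts before B ends → B and D overlap.

B & C, B & D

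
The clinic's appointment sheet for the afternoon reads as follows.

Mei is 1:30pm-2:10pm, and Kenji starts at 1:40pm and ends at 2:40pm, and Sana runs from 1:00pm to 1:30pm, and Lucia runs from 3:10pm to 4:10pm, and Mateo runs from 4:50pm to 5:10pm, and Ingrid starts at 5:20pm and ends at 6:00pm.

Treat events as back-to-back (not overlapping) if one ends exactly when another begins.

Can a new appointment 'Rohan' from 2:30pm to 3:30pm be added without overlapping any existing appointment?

Sana: ends 1:30pm at or before Rohan starts 2:30pm → clear.
Mei: ends 2:10pm at or before Rohan starts 2:30pm → clear.
Kenji: starts 1:40pm before Rohan ends 3:30pm, and ends 2:40pm after Rohan starts 2:30pm → overlap.
Lucia: starts 3:10pm before Rohan ends 3:30pm, and ends 4:10pm after Rohan starts 2:30pm → overlap.
Mateo: starts 4:50pm at or after Rohan ends 3:30pm → clear.
Ingrid: starts 5:20pm at or after Rohan ends 3:30pm → clear.
Rohan overlaps Kenji, Lucia.

No — it overlaps Kenji, Lucia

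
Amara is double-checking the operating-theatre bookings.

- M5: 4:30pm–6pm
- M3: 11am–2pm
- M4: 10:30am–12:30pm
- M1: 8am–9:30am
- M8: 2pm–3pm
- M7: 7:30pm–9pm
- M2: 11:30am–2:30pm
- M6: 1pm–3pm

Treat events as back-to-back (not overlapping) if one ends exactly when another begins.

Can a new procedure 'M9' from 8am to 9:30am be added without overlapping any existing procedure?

No — it overlaps M1

M1: starts 8am before M9 ends 9:30am, and ends 9:30am after M9 starts 8am → overlap.
M4: starts 10:30am at or after M9 ends 9:30am → clear.
M3: starts 11am at or after M9 ends 9:30am → clear.
M2: starts 11:30am at or after M9 ends 9:30am → clear.
M6: starts 1pm at or after M9 ends 9:30am → clear.
M8: starts 2pm at or after M9 ends 9:30am → clear.
M5: starts 4:30pm at or after M9 ends 9:30am → clear.
M7: starts 7:30pm at or after M9 ends 9:30am → clear.
M9 overlaps M1.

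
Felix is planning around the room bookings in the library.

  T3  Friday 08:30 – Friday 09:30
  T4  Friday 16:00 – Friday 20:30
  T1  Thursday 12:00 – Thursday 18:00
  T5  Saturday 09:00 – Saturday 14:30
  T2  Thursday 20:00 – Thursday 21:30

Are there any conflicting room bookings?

No

Sorted by start: T1, T2, T3, T4, T5.
T2 starts after T1 ends, so T1 has no further overlaps.
T3 starts after T2 ends, so T2 has no further overlaps.
T4 starts after T3 ends, so T3 has no further overlaps.
T5 starts after T4 ends.
Every pair is clear; the schedule has no overlaps.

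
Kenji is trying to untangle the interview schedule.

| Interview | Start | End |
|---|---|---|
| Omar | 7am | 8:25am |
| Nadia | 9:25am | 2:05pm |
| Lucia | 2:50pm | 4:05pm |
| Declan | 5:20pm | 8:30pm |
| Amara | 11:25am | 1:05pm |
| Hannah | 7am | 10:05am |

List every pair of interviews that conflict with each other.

Amara & Nadia, Hannah & Nadia, Hannah & Omar

Check each pair: they overlap iff neither finishes before the other starts.
Sorted by start: Hannah, Omar, Nadia, Amara, Lucia, Declan.
Omar starts before Hannah ends → Hannah and Omar overlap.
Nadia starts before Hannah ends → Hannah and Nadia overlap.
Amara starts after Hannah ends; Hannah is clear from here.
Nadia starts after Omar ends; Omar is clear from here.
Amara starts before Nadia ends → Nadia and Amara overlap.
Lucia starts after Nadia ends; Nadia is clear from here.
Lucia starts after Amara ends; Amara is clear from here.
Declan starts after Lucia ends.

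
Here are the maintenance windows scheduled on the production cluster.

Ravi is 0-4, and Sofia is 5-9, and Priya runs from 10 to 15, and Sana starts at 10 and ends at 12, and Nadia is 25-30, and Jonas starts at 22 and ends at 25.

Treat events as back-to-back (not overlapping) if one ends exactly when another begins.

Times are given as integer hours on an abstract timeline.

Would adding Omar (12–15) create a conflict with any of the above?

Ravi: ends 4 at or before Omar starts 12 → clear.
Sofia: ends 9 at or before Omar starts 12 → clear.
Priya: starts 10 before Omar ends 15, and ends 15 after Omar starts 12 → overlap.
Sana: ends 12 at or before Omar starts 12 → clear.
Jonas: starts 22 at or after Omar ends 15 → clear.
Nadia: starts 25 at or after Omar ends 15 → clear.
Omar overlaps Priya.

Yes — it overlaps Priya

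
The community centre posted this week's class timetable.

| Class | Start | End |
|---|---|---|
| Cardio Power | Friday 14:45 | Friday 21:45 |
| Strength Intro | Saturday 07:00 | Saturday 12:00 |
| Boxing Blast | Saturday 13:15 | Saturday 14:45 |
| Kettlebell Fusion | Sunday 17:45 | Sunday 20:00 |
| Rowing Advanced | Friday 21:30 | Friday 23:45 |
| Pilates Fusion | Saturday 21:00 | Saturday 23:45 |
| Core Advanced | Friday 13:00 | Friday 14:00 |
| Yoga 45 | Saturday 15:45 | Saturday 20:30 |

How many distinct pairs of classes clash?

1

Check each pair: they overlap iff neither finishes before the other starts.
Sorted by start: Core Advanced, Cardio Power, Rowing Advanced, Strength Intro, Boxing Blast, Yoga 45, Pilates Fusion, Kettlebell Fusion.
Cardio Power starts after Core Advanced ends; Core Advanced is clear from here.
Rowing Advanced starts before Cardio Power ends → Cardio Power and Rowing Advanced overlap.
Strength Intro starts after Cardio Power ends; Cardio Power is clear from here.
Strength Intro starts after Rowing Advanced ends; Rowing Advanced is clear from here.
Boxing Blast starts after Strength Intro ends; Strength Intro is clear from here.
Yoga 45 starts after Boxing Blast ends; Boxing Blast is clear from here.
Pilates Fusion starts after Yoga 45 ends; Yoga 45 is clear from here.
Kettlebell Fusion starts after Pilates Fusion ends.
Overlapping pairs: Cardio Power & Rowing Advanced — 1 in total.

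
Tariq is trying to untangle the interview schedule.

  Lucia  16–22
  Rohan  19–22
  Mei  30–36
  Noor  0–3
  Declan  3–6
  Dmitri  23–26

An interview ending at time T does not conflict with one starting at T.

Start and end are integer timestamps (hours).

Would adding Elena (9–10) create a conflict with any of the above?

Noor: ends 3 at or before Elena starts 9 → clear.
Declan: ends 6 at or before Elena starts 9 → clear.
Lucia: starts 16 at or after Elena ends 10 → clear.
Rohan: starts 19 at or after Elena ends 10 → clear.
Dmitri: starts 23 at or after Elena ends 10 → clear.
Mei: starts 30 at or after Elena ends 10 → clear.

No — it doesn't clash with anything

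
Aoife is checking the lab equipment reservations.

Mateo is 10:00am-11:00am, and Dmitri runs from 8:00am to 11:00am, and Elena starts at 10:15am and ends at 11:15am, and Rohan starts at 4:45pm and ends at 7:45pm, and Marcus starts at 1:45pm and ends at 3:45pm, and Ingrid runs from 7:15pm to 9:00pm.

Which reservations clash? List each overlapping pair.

Dmitri & Elena, Dmitri & Mateo, Elena & Mateo, Ingrid & Rohan

Two intervals overlap when each starts before the other ends.
Sorted by start: Dmitri, Mateo, Elena, Marcus, Rohan, Ingrid.
Mateo starts before Dmitri ends → Dmitri and Mateo overlap.
Elena starts before Dmitri ends → Dmitri and Elena overlap.
Marcus starts after Dmitri ends; Dmitri is clear from here.
Elena starts before Mateo ends → Mateo and Elena overlap.
Marcus starts after Mateo ends; Mateo is clear from here.
Marcus starts after Elena ends; Elena is clear from here.
Rohan starts after Marcus ends; Marcus is clear from here.
Ingrid starts before Rohan ends → Rohan and Ingrid overlap.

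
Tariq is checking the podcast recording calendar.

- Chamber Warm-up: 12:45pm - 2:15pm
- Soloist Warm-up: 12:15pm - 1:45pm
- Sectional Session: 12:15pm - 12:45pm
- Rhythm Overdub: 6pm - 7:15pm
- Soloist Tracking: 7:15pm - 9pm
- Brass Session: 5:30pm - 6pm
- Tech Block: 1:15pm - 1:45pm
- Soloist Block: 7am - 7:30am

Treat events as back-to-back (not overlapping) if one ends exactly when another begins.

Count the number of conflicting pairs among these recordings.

Sorted by start: Soloist Block, Sectional Session, Soloist Warm-up, Chamber Warm-up, Tech Block, Brass Session, Rhythm Overdub, Soloist Tracking.
Sectional Session starts after Soloist Block ends; Soloist Block is clear from here.
Soloist Warm-up starts before Sectional Session ends → Sectional Session and Soloist Warm-up overlap.
Chamber Warm-up starts exactly when Sectional Session ends (back-to-back, no overlap); Sectional Session is clear from here.
Chamber Warm-up starts before Soloist Warm-up ends → Soloist Warm-up and Chamber Warm-up overlap.
Tech Block starts before Soloist Warm-up ends → Soloist Warm-up and Tech Block overlap.
Brass Session starts after Soloist Warm-up ends; Soloist Warm-up is clear from here.
Tech Block starts before Chamber Warm-up ends → Chamber Warm-up and Tech Block overlap.
Brass Session starts after Chamber Warm-up ends; Chamber Warm-up is clear from here.
Brass Session starts after Tech Block ends; Tech Block is clear from here.
Rhythm Overdub starts exactly when Brass Session ends (back-to-back, no overlap); Brass Session is clear from here.
Soloist Tracking starts exactly when Rhythm Overdub ends (back-to-back, no overlap).
Overlapping pairs: Chamber Warm-up & Soloist Warm-up, Chamber Warm-up & Tech Block, Sectional Session & Soloist Warm-up, Soloist Warm-up & Tech Block — 4 in total.

4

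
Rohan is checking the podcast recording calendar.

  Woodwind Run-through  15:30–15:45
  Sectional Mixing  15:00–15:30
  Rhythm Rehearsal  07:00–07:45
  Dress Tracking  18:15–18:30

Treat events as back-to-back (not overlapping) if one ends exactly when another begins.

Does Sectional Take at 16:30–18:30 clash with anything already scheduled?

Rhythm Rehearsal: ends 07:45 at or before Sectional Take starts 16:30 → clear.
Sectional Mixing: ends 15:30 at or before Sectional Take starts 16:30 → clear.
Woodwind Run-through: ends 15:45 at or before Sectional Take starts 16:30 → clear.
Dress Tracking: starts 18:15 before Sectional Take ends 18:30, and ends 18:30 after Sectional Take starts 16:30 → overlap.
Sectional Take overlaps Dress Tracking.

Yes — it overlaps Dress Tracking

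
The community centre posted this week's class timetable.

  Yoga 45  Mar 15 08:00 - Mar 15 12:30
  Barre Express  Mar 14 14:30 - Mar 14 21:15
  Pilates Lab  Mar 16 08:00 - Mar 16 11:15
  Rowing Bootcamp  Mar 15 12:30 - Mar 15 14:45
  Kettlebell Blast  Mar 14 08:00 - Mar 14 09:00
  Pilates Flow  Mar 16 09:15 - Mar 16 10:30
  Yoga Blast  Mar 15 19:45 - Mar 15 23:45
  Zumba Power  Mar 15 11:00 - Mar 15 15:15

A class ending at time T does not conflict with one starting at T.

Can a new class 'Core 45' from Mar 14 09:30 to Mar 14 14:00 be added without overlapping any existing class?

Yes — the slot is free

Kettlebell Blast: ends Mar 14 09:00 at or before Core 45 starts Mar 14 09:30 → clear.
Barre Express: starts Mar 14 14:30 at or after Core 45 ends Mar 14 14:00 → clear.
Yoga 45: starts Mar 15 08:00 at or after Core 45 ends Mar 14 14:00 → clear.
Zumba Power: starts Mar 15 11:00 at or after Core 45 ends Mar 14 14:00 → clear.
Rowing Bootcamp: starts Mar 15 12:30 at or after Core 45 ends Mar 14 14:00 → clear.
Yoga Blast: starts Mar 15 19:45 at or after Core 45 ends Mar 14 14:00 → clear.
Pilates Lab: starts Mar 16 08:00 at or after Core 45 ends Mar 14 14:00 → clear.
Pilates Flow: starts Mar 16 09:15 at or after Core 45 ends Mar 14 14:00 → clear.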